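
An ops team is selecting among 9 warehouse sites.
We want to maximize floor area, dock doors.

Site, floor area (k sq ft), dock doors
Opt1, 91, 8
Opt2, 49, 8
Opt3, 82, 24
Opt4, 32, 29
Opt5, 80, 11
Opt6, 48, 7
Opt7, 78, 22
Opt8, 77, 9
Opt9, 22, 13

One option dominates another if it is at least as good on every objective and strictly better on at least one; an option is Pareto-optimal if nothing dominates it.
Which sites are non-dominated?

Opt1: not dominated (best floor area).
Opt2: dominated by Opt1 (floor area 91≥49, dock doors 8≥8).
Opt3: not dominated.
Opt4: not dominated (best dock doors).
Opt5: dominated by Opt3 (floor area 82≥80, dock doors 24≥11).
Opt6: dominated by Opt1 (floor area 91≥48, dock doors 8≥7).
Opt7: dominated by Opt3 (floor area 82≥78, dock doors 24≥22).
Opt8: dominated by Opt3 (floor area 82≥77, dock doors 24≥9).
Opt9: dominated by Opt3 (floor area 82≥22, dock doors 24≥13).

Opt1, Opt3, Opt4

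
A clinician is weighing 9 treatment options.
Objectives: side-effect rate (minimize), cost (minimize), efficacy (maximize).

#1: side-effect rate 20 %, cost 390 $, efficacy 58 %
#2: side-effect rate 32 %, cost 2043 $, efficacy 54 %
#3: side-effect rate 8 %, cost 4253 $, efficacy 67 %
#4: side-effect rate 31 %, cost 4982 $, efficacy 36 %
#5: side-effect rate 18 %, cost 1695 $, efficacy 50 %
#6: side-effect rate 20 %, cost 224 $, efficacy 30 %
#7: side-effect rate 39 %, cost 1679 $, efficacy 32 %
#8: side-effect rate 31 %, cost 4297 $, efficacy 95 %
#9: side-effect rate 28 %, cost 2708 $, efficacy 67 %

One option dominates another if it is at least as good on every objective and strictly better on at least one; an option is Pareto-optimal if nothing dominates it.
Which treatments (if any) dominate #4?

#1, #3, #5, #8, #9

#1: side-effect rate 20≤31, cost 390≤4982, efficacy 58≥36 — dominates #4.
#3: side-effect rate 8≤31, cost 4253≤4982, efficacy 67≥36 — dominates #4.
#5: side-effect rate 18≤31, cost 1695≤4982, efficacy 50≥36 — dominates #4.
#8: side-effect rate 31≤31, cost 4297≤4982, efficacy 95≥36 — dominates #4.
#9: side-effect rate 28≤31, cost 2708≤4982, efficacy 67≥36 — dominates #4.
Others (#2, #6, #7) are each worse than #4 on at least one objective.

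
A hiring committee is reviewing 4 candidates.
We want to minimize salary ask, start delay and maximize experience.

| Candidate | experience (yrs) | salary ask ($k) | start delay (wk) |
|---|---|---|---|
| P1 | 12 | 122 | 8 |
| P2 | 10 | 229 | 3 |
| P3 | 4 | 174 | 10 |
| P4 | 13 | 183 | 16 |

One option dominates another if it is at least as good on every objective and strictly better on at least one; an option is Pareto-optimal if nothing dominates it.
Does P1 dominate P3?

P1 vs P3: experience 12≥4, salary ask 122≤174, start delay 8≤10 — P1 is at least as good on every objective with at least one strict improvement.

Yes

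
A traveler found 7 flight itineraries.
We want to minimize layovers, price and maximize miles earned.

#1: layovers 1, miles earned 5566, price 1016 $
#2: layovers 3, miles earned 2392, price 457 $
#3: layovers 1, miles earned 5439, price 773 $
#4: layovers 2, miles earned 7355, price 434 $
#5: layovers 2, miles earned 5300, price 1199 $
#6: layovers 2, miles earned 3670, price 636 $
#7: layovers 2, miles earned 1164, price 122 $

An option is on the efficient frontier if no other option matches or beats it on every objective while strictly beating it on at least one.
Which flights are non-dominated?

#1, #3, #4, #7

#1: not dominated.
#2: dominated by #4 (layovers 2≤3, miles earned 7355≥2392, price 434≤457).
#3: not dominated.
#4: not dominated (best miles earned).
#5: dominated by #1 (layovers 1≤2, miles earned 5566≥5300, price 1016≤1199).
#6: dominated by #4 (layovers 2≤2, miles earned 7355≥3670, price 434≤636).
#7: not dominated (best price).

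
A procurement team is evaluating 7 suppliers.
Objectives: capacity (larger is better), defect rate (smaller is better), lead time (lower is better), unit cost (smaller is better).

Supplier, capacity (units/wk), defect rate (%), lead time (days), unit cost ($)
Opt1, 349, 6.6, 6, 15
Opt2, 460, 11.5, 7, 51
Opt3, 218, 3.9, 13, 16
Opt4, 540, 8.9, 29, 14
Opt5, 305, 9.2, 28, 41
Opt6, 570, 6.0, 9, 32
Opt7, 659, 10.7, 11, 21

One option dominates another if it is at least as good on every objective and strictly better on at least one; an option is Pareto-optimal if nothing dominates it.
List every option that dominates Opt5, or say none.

Opt1: capacity 349≥305, defect rate 6.6≤9.2, lead time 6≤28, unit cost 15≤41 — dominates Opt5.
Opt6: capacity 570≥305, defect rate 6.0≤9.2, lead time 9≤28, unit cost 32≤41 — dominates Opt5.
Others (Opt2, Opt3, Opt4, Opt7) are each worse than Opt5 on at least one objective.

Opt1, Opt6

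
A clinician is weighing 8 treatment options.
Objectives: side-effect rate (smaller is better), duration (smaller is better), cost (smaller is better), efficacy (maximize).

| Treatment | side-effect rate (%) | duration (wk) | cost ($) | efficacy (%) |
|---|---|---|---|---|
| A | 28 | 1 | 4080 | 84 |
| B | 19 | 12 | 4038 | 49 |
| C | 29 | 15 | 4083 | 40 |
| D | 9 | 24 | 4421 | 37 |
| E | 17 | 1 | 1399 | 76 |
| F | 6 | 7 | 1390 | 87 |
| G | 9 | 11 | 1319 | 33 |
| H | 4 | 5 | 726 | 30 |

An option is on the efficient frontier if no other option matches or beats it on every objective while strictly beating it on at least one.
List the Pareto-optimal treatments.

A: not dominated.
B: dominated by E (side-effect rate 17≤19, duration 1≤12, cost 1399≤4038, efficacy 76≥49).
C: dominated by A (side-effect rate 28≤29, duration 1≤15, cost 4080≤4083, efficacy 84≥40).
D: dominated by F (side-effect rate 6≤9, duration 7≤24, cost 1390≤4421, efficacy 87≥37).
E: not dominated.
F: not dominated (best efficacy).
G: not dominated.
H: not dominated (best side-effect rate).

A, E, F, G, H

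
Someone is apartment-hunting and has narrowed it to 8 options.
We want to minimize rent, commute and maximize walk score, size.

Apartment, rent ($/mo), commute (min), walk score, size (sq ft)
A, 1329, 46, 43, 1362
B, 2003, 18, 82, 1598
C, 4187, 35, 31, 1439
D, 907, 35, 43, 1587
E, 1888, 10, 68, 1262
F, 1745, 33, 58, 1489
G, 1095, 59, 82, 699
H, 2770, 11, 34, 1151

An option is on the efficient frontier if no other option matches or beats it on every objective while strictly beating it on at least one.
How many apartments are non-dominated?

5

A: dominated by D (rent 907≤1329, commute 35≤46, walk score 43≥43, size 1587≥1362).
B: not dominated (best size).
C: dominated by B (rent 2003≤4187, commute 18≤35, walk score 82≥31, size 1598≥1439).
D: not dominated (best rent).
E: not dominated (best commute).
F: not dominated.
G: not dominated.
H: dominated by E (rent 1888≤2770, commute 10≤11, walk score 68≥34, size 1262≥1151).
Pareto-optimal: B, D, E, F, G → 5.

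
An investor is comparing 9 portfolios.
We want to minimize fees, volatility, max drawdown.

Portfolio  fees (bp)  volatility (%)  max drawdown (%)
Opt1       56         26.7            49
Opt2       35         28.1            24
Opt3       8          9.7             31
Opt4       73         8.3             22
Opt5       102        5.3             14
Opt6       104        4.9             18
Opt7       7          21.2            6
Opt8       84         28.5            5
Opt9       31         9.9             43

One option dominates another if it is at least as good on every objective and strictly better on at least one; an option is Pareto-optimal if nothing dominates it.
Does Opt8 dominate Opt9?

Opt8 vs Opt9: Opt8 is worse on fees (84 vs 31), so it does not dominate Opt9.

No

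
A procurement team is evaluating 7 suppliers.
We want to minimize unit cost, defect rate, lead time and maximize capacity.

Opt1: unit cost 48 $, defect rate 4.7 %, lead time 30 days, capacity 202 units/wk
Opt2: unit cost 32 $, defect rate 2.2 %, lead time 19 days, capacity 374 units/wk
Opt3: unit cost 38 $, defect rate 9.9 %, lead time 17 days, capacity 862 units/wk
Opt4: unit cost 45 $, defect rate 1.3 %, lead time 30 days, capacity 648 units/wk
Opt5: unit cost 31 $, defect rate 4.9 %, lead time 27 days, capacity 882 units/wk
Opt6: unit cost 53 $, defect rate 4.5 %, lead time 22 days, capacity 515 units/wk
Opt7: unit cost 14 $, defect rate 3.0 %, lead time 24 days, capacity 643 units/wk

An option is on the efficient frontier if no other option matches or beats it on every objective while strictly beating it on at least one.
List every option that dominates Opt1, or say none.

Opt2: unit cost 32≤48, defect rate 2.2≤4.7, lead time 19≤30, capacity 374≥202 — dominates Opt1.
Opt4: unit cost 45≤48, defect rate 1.3≤4.7, lead time 30≤30, capacity 648≥202 — dominates Opt1.
Opt7: unit cost 14≤48, defect rate 3.0≤4.7, lead time 24≤30, capacity 643≥202 — dominates Opt1.
Others (Opt3, Opt5, Opt6) are each worse than Opt1 on at least one objective.

Opt2, Opt4, Opt7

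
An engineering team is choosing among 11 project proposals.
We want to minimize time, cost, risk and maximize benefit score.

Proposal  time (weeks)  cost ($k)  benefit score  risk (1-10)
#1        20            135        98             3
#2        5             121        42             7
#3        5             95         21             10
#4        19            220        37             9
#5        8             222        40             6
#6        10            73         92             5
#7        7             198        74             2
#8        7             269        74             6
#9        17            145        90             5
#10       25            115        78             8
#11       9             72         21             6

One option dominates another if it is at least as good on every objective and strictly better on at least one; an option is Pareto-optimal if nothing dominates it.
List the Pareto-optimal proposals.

#1, #2, #3, #6, #7, #11

#1: not dominated (best benefit score).
#2: not dominated.
#3: not dominated.
#4: dominated by #2 (time 5≤19, cost 121≤220, benefit score 42≥37, risk 7≤9).
#5: dominated by #7 (time 7≤8, cost 198≤222, benefit score 74≥40, risk 2≤6).
#6: not dominated.
#7: not dominated (best risk).
#8: dominated by #7 (time 7≤7, cost 198≤269, benefit score 74≥74, risk 2≤6).
#9: dominated by #6 (time 10≤17, cost 73≤145, benefit score 92≥90, risk 5≤5).
#10: dominated by #6 (time 10≤25, cost 73≤115, benefit score 92≥78, risk 5≤8).
#11: not dominated (best cost).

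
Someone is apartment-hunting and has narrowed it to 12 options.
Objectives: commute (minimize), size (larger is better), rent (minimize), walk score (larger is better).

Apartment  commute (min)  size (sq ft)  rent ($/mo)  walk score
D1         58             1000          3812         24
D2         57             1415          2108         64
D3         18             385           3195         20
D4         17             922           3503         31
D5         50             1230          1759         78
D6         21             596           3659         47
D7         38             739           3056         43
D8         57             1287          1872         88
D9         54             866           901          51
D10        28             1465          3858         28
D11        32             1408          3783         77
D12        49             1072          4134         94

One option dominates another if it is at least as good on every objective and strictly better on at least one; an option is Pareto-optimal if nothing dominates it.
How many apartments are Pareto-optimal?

D1: dominated by D2 (commute 57≤58, size 1415≥1000, rent 2108≤3812, walk score 64≥24).
D2: not dominated.
D3: not dominated.
D4: not dominated (best commute).
D5: not dominated.
D6: not dominated.
D7: not dominated.
D8: not dominated.
D9: not dominated (best rent).
D10: not dominated (best size).
D11: not dominated.
D12: not dominated (best walk score).
Pareto-optimal: D2, D3, D4, D5, D6, D7, D8, D9, D10, D11, D12 → 11.

11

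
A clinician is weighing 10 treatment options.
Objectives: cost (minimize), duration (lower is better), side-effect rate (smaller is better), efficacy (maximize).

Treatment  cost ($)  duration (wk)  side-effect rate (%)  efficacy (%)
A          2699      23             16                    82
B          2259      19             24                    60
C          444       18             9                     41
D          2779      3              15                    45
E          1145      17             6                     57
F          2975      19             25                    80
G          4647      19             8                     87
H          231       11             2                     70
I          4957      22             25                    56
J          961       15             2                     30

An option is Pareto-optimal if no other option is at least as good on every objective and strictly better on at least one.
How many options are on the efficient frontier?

A: not dominated.
B: dominated by H (cost 231≤2259, duration 11≤19, side-effect rate 2≤24, efficacy 70≥60).
C: dominated by H (cost 231≤444, duration 11≤18, side-effect rate 2≤9, efficacy 70≥41).
D: not dominated (best duration).
E: dominated by H (cost 231≤1145, duration 11≤17, side-effect rate 2≤6, efficacy 70≥57).
F: not dominated.
G: not dominated (best efficacy).
H: not dominated (best cost).
I: dominated by B (cost 2259≤4957, duration 19≤22, side-effect rate 24≤25, efficacy 60≥56).
J: dominated by H (cost 231≤961, duration 11≤15, side-effect rate 2≤2, efficacy 70≥30).
Pareto-optimal: A, D, F, G, H → 5.

5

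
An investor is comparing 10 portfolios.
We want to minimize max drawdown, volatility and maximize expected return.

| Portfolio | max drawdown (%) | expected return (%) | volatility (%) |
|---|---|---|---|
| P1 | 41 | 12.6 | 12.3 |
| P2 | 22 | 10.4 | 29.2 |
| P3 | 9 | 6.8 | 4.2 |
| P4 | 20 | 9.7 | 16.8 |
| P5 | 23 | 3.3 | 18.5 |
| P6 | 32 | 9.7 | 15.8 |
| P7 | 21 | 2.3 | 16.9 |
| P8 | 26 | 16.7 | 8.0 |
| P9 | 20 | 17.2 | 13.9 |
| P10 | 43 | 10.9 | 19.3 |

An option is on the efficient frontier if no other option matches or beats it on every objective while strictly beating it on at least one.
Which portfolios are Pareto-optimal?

P1: dominated by P8 (max drawdown 26≤41, expected return 16.7≥12.6, volatility 8.0≤12.3).
P2: dominated by P9 (max drawdown 20≤22, expected return 17.2≥10.4, volatility 13.9≤29.2).
P3: not dominated (best max drawdown).
P4: dominated by P9 (max drawdown 20≤20, expected return 17.2≥9.7, volatility 13.9≤16.8).
P5: dominated by P3 (max drawdown 9≤23, expected return 6.8≥3.3, volatility 4.2≤18.5).
P6: dominated by P8 (max drawdown 26≤32, expected return 16.7≥9.7, volatility 8.0≤15.8).
P7: dominated by P3 (max drawdown 9≤21, expected return 6.8≥2.3, volatility 4.2≤16.9).
P8: not dominated.
P9: not dominated (best expected return).
P10: dominated by P1 (max drawdown 41≤43, expected return 12.6≥10.9, volatility 12.3≤19.3).

P3, P8, P9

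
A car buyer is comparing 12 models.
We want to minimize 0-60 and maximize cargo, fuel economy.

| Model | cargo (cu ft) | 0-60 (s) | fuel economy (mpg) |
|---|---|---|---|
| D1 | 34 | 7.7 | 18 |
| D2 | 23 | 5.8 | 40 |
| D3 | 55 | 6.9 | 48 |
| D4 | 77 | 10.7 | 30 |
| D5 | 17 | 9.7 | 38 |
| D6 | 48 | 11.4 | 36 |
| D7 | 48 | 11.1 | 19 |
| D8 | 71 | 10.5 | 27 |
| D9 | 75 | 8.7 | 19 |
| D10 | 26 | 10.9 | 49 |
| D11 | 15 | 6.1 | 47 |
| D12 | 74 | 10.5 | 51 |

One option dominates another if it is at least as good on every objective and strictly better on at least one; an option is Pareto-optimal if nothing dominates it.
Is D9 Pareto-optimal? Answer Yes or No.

Yes

D1: worse on cargo (34 vs 75).
D2: worse on cargo (23 vs 75).
D3: worse on cargo (55 vs 75).
D4: worse on 0-60 (10.7 vs 8.7).
D5: worse on cargo (17 vs 75).
D6: worse on cargo (48 vs 75).
D7: worse on cargo (48 vs 75).
D8: worse on cargo (71 vs 75).
D10: worse on cargo (26 vs 75).
D11: worse on cargo (15 vs 75).
D12: worse on cargo (74 vs 75).
No option is at least as good as D9 on every objective and strictly better on one.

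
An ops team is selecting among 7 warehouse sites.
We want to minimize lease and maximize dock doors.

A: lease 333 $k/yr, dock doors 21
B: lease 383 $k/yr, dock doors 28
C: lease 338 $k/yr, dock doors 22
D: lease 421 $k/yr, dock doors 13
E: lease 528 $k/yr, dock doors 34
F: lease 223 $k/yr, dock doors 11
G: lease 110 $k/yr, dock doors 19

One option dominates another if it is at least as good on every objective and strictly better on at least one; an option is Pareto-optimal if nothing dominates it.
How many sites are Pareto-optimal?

A: not dominated.
B: not dominated.
C: not dominated.
D: dominated by A (lease 333≤421, dock doors 21≥13).
E: not dominated (best dock doors).
F: dominated by G (lease 110≤223, dock doors 19≥11).
G: not dominated (best lease).
Pareto-optimal: A, B, C, E, G → 5.

5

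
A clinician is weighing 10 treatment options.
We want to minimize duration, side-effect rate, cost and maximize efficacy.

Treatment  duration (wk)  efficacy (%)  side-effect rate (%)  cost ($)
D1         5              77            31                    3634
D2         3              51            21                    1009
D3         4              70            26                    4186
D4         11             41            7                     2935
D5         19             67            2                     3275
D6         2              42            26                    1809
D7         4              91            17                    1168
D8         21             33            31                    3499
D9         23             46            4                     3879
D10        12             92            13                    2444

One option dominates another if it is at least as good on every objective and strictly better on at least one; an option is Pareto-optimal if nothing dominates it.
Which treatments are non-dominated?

D2, D4, D5, D6, D7, D10

D1: dominated by D7 (duration 4≤5, efficacy 91≥77, side-effect rate 17≤31, cost 1168≤3634).
D2: not dominated (best cost).
D3: dominated by D7 (duration 4≤4, efficacy 91≥70, side-effect rate 17≤26, cost 1168≤4186).
D4: not dominated.
D5: not dominated (best side-effect rate).
D6: not dominated (best duration).
D7: not dominated.
D8: dominated by D2 (duration 3≤21, efficacy 51≥33, side-effect rate 21≤31, cost 1009≤3499).
D9: dominated by D5 (duration 19≤23, efficacy 67≥46, side-effect rate 2≤4, cost 3275≤3879).
D10: not dominated (best efficacy).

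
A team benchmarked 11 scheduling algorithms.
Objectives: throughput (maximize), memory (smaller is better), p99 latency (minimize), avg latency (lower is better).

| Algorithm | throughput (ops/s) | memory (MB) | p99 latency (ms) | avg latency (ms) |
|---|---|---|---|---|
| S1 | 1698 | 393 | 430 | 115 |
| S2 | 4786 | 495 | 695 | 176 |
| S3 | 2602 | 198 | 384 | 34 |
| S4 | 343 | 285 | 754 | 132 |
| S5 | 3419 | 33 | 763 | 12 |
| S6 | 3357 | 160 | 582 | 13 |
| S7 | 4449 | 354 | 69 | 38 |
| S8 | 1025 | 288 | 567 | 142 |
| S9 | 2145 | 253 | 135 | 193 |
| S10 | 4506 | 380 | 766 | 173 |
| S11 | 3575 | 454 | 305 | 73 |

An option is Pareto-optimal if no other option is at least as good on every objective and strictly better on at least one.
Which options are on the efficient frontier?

S2, S3, S5, S6, S7, S9, S10

S1: dominated by S3 (throughput 2602≥1698, memory 198≤393, p99 latency 384≤430, avg latency 34≤115).
S2: not dominated (best throughput).
S3: not dominated.
S4: dominated by S3 (throughput 2602≥343, memory 198≤285, p99 latency 384≤754, avg latency 34≤132).
S5: not dominated (best memory).
S6: not dominated.
S7: not dominated (best p99 latency).
S8: dominated by S3 (throughput 2602≥1025, memory 198≤288, p99 latency 384≤567, avg latency 34≤142).
S9: not dominated.
S10: not dominated.
S11: dominated by S7 (throughput 4449≥3575, memory 354≤454, p99 latency 69≤305, avg latency 38≤73).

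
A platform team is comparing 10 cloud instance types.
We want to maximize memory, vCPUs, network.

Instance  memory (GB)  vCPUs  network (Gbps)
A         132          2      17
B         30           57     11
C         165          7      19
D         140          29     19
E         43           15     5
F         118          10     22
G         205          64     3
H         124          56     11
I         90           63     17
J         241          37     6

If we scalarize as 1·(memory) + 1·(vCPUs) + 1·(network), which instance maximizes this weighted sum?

A: 1·132 + 1·2 + 1·17 = 151
B: 1·30 + 1·57 + 1·11 = 98
C: 1·165 + 1·7 + 1·19 = 191
D: 1·140 + 1·29 + 1·19 = 188
E: 1·43 + 1·15 + 1·5 = 63
F: 1·118 + 1·10 + 1·22 = 150
G: 1·205 + 1·64 + 1·3 = 272
H: 1·124 + 1·56 + 1·11 = 191
I: 1·90 + 1·63 + 1·17 = 170
J: 1·241 + 1·37 + 1·6 = 284
Highest: J at 284.

J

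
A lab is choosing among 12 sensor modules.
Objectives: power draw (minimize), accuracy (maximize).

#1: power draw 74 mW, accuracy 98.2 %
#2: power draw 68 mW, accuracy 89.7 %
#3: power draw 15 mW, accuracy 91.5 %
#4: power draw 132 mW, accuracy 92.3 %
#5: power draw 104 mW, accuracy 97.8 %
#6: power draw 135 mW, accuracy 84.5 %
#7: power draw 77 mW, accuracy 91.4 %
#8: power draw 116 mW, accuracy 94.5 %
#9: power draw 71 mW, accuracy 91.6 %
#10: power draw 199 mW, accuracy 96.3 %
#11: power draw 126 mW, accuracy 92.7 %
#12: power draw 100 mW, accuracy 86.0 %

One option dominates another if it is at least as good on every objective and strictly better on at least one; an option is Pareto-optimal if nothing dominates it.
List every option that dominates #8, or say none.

#1: power draw 74≤116, accuracy 98.2≥94.5 — dominates #8.
#5: power draw 104≤116, accuracy 97.8≥94.5 — dominates #8.
Others (#2, #3, #4, #6, #7, #9, #10, #11, #12) are each worse than #8 on at least one objective.

#1, #5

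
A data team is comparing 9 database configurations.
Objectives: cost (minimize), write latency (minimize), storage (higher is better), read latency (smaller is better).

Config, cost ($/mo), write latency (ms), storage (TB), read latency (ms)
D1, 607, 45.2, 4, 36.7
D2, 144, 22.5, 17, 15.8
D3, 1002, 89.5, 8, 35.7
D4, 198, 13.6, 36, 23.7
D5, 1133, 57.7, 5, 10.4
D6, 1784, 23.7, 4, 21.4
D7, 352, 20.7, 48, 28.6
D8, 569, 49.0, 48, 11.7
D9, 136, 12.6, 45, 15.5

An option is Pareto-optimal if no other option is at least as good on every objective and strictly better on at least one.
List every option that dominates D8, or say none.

none

D1: worse on cost (607 vs 569).
D2: worse on storage (17 vs 48).
D3: worse on cost (1002 vs 569).
D4: worse on storage (36 vs 48).
D5: worse on cost (1133 vs 569).
D6: worse on cost (1784 vs 569).
D7: worse on read latency (28.6 vs 11.7).
D9: worse on storage (45 vs 48).
No option dominates D8.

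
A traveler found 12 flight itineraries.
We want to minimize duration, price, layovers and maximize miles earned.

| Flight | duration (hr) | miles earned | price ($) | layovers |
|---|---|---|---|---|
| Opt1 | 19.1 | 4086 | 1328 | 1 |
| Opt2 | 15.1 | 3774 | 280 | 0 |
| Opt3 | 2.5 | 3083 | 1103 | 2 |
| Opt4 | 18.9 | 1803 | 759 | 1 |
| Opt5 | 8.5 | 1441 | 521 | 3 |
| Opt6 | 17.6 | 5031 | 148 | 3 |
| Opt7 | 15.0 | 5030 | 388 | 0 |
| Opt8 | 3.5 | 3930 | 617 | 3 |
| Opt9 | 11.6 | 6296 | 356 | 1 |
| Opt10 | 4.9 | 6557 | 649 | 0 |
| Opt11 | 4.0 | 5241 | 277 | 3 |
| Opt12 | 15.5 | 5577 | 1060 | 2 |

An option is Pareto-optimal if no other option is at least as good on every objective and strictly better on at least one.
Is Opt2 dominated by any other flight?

No

Opt1: worse on duration (19.1 vs 15.1).
Opt3: worse on miles earned (3083 vs 3774).
Opt4: worse on duration (18.9 vs 15.1).
Opt5: worse on miles earned (1441 vs 3774).
Opt6: worse on duration (17.6 vs 15.1).
Opt7: worse on price (388 vs 280).
Opt8: worse on price (617 vs 280).
Opt9: worse on price (356 vs 280).
Opt10: worse on price (649 vs 280).
Opt11: worse on layovers (3 vs 0).
Opt12: worse on duration (15.5 vs 15.1).
No option is at least as good as Opt2 on every objective and strictly better on one.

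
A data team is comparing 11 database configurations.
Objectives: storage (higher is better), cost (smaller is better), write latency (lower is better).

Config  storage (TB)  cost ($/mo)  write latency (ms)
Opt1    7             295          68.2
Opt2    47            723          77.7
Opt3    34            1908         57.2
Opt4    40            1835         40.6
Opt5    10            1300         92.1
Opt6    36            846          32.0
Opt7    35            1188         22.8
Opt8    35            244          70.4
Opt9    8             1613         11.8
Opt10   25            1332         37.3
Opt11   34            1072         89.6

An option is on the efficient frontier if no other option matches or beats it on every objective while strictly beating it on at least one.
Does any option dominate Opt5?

Opt2 vs Opt5: storage 47≥10, cost 723≤1300, write latency 77.7≤92.1 — Opt2 is at least as good on every objective and strictly better on at least one, so Opt2 dominates Opt5.

Yes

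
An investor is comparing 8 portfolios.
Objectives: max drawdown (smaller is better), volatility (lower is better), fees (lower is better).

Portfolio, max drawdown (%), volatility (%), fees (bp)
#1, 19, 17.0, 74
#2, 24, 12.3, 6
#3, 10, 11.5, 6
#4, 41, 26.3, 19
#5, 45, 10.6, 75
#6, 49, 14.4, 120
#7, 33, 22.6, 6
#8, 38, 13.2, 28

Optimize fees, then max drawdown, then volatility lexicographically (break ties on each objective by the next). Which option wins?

First minimize fees: best is 6, kept {#2, #3, #7}.
Then minimize max drawdown: best is 10, kept {#3}.

#3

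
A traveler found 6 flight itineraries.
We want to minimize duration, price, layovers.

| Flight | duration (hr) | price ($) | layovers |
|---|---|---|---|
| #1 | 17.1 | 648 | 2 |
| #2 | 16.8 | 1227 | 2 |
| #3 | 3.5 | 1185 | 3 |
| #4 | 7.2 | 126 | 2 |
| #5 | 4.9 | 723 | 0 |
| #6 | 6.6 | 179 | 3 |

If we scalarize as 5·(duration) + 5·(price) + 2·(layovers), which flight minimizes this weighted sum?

#4

#1: 5·17.1 + 5·648 + 2·2 = 3329.5
#2: 5·16.8 + 5·1227 + 2·2 = 6223.0
#3: 5·3.5 + 5·1185 + 2·3 = 5948.5
#4: 5·7.2 + 5·126 + 2·2 = 670.0
#5: 5·4.9 + 5·723 + 2·0 = 3639.5
#6: 5·6.6 + 5·179 + 2·3 = 934.0
Lowest: #4 at 670.0.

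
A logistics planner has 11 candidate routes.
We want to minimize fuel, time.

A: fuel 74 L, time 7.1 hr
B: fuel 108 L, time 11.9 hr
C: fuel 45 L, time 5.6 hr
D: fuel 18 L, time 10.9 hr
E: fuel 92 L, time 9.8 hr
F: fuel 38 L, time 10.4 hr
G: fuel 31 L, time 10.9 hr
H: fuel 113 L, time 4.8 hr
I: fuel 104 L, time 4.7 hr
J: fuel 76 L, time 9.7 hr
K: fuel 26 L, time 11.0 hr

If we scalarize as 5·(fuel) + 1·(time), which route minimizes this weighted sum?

A: 5·74 + 1·7.1 = 377.1
B: 5·108 + 1·11.9 = 551.9
C: 5·45 + 1·5.6 = 230.6
D: 5·18 + 1·10.9 = 100.9
E: 5·92 + 1·9.8 = 469.8
F: 5·38 + 1·10.4 = 200.4
G: 5·31 + 1·10.9 = 165.9
H: 5·113 + 1·4.8 = 569.8
I: 5·104 + 1·4.7 = 524.7
J: 5·76 + 1·9.7 = 389.7
K: 5·26 + 1·11.0 = 141.0
Lowest: D at 100.9.

D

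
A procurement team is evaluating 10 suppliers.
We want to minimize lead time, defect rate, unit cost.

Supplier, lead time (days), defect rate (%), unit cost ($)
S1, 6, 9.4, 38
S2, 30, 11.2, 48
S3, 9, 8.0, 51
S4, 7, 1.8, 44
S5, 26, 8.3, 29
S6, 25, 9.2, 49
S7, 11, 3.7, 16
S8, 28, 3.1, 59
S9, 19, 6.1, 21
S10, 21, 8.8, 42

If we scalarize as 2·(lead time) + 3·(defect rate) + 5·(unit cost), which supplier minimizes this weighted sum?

S7

S1: 2·6 + 3·9.4 + 5·38 = 230.2
S2: 2·30 + 3·11.2 + 5·48 = 333.6
S3: 2·9 + 3·8.0 + 5·51 = 297.0
S4: 2·7 + 3·1.8 + 5·44 = 239.4
S5: 2·26 + 3·8.3 + 5·29 = 221.9
S6: 2·25 + 3·9.2 + 5·49 = 322.6
S7: 2·11 + 3·3.7 + 5·16 = 113.1
S8: 2·28 + 3·3.1 + 5·59 = 360.3
S9: 2·19 + 3·6.1 + 5·21 = 161.3
S10: 2·21 + 3·8.8 + 5·42 = 278.4
Lowest: S7 at 113.1.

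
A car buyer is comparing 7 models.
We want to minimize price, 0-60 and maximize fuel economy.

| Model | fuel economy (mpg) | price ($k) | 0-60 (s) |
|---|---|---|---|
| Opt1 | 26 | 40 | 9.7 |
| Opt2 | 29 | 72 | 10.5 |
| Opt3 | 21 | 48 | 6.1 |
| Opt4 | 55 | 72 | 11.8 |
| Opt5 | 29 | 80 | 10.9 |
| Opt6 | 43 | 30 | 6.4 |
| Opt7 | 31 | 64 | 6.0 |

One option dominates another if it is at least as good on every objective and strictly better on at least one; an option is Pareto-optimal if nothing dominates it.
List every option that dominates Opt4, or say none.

Opt1: worse on fuel economy (26 vs 55).
Opt2: worse on fuel economy (29 vs 55).
Opt3: worse on fuel economy (21 vs 55).
Opt5: worse on fuel economy (29 vs 55).
Opt6: worse on fuel economy (43 vs 55).
Opt7: worse on fuel economy (31 vs 55).
No option dominates Opt4.

none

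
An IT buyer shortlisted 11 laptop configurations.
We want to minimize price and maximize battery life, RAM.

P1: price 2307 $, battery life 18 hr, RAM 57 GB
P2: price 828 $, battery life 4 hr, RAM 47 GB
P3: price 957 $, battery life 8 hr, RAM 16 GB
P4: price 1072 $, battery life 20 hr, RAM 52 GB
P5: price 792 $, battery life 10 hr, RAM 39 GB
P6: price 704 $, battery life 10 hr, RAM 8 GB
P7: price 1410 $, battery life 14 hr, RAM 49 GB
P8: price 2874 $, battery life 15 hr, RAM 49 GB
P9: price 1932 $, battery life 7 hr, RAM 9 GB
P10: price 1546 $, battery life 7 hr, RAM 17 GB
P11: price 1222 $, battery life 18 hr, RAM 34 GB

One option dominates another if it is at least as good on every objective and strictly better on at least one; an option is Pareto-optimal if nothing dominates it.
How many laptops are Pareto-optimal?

5

P1: not dominated (best RAM).
P2: not dominated.
P3: dominated by P5 (price 792≤957, battery life 10≥8, RAM 39≥16).
P4: not dominated (best battery life).
P5: not dominated.
P6: not dominated (best price).
P7: dominated by P4 (price 1072≤1410, battery life 20≥14, RAM 52≥49).
P8: dominated by P1 (price 2307≤2874, battery life 18≥15, RAM 57≥49).
P9: dominated by P3 (price 957≤1932, battery life 8≥7, RAM 16≥9).
P10: dominated by P4 (price 1072≤1546, battery life 20≥7, RAM 52≥17).
P11: dominated by P4 (price 1072≤1222, battery life 20≥18, RAM 52≥34).
Pareto-optimal: P1, P2, P4, P5, P6 → 5.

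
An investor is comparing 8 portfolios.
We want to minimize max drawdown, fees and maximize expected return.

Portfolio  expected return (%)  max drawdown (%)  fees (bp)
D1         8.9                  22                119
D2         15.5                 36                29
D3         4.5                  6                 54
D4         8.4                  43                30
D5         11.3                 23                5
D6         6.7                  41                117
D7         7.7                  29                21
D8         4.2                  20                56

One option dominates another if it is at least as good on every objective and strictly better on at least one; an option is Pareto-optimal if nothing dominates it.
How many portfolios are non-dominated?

4

D1: not dominated.
D2: not dominated (best expected return).
D3: not dominated (best max drawdown).
D4: dominated by D2 (expected return 15.5≥8.4, max drawdown 36≤43, fees 29≤30).
D5: not dominated (best fees).
D6: dominated by D2 (expected return 15.5≥6.7, max drawdown 36≤41, fees 29≤117).
D7: dominated by D5 (expected return 11.3≥7.7, max drawdown 23≤29, fees 5≤21).
D8: dominated by D3 (expected return 4.5≥4.2, max drawdown 6≤20, fees 54≤56).
Pareto-optimal: D1, D2, D3, D5 → 4.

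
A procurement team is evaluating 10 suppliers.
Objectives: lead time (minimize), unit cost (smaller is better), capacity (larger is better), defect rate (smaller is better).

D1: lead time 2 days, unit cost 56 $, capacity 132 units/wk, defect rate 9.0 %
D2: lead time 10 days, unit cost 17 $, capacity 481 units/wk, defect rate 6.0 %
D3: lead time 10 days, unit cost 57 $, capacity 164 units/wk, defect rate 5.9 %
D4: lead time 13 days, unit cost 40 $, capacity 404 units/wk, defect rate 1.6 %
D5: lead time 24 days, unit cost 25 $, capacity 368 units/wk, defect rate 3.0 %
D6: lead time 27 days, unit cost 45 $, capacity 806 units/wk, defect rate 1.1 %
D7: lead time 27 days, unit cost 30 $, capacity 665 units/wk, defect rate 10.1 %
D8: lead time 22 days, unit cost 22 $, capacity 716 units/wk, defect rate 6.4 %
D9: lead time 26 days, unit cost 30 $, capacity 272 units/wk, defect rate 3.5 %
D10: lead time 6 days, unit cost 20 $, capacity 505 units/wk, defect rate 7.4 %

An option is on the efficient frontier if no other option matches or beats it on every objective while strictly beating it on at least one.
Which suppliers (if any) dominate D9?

D5: lead time 24≤26, unit cost 25≤30, capacity 368≥272, defect rate 3.0≤3.5 — dominates D9.
Others (D1, D2, D3, D4, D6, D7, D8, D10) are each worse than D9 on at least one objective.

D5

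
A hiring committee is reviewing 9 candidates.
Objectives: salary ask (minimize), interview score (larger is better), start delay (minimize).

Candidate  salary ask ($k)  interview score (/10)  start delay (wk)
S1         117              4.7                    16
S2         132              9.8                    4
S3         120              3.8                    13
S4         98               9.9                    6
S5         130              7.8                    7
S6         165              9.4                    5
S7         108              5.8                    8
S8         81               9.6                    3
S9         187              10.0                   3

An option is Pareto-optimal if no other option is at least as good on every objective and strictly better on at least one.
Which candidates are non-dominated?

S2, S4, S8, S9

S1: dominated by S4 (salary ask 98≤117, interview score 9.9≥4.7, start delay 6≤16).
S2: not dominated.
S3: dominated by S4 (salary ask 98≤120, interview score 9.9≥3.8, start delay 6≤13).
S4: not dominated.
S5: dominated by S4 (salary ask 98≤130, interview score 9.9≥7.8, start delay 6≤7).
S6: dominated by S2 (salary ask 132≤165, interview score 9.8≥9.4, start delay 4≤5).
S7: dominated by S4 (salary ask 98≤108, interview score 9.9≥5.8, start delay 6≤8).
S8: not dominated (best salary ask).
S9: not dominated (best interview score).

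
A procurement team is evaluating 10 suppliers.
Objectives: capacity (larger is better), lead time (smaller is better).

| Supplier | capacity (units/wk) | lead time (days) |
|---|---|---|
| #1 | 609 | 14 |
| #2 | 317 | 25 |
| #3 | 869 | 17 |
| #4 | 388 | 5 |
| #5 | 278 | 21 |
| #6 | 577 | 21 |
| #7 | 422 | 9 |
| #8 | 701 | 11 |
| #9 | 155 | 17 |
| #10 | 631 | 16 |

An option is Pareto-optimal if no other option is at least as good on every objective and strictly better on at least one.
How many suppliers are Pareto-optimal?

4

#1: dominated by #8 (capacity 701≥609, lead time 11≤14).
#2: dominated by #1 (capacity 609≥317, lead time 14≤25).
#3: not dominated (best capacity).
#4: not dominated (best lead time).
#5: dominated by #1 (capacity 609≥278, lead time 14≤21).
#6: dominated by #1 (capacity 609≥577, lead time 14≤21).
#7: not dominated.
#8: not dominated.
#9: dominated by #1 (capacity 609≥155, lead time 14≤17).
#10: dominated by #8 (capacity 701≥631, lead time 11≤16).
Pareto-optimal: #3, #4, #7, #8 → 4.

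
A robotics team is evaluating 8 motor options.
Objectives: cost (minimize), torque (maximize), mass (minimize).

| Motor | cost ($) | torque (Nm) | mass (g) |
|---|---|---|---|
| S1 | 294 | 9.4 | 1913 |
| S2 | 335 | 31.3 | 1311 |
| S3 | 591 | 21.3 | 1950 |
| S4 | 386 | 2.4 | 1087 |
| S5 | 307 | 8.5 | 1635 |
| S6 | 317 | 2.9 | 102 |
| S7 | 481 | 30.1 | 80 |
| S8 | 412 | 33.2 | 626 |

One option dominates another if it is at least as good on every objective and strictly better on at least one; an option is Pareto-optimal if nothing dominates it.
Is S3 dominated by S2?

S2 vs S3: cost 335≤591, torque 31.3≥21.3, mass 1311≤1950 — S2 is at least as good on every objective with at least one strict improvement.

Yes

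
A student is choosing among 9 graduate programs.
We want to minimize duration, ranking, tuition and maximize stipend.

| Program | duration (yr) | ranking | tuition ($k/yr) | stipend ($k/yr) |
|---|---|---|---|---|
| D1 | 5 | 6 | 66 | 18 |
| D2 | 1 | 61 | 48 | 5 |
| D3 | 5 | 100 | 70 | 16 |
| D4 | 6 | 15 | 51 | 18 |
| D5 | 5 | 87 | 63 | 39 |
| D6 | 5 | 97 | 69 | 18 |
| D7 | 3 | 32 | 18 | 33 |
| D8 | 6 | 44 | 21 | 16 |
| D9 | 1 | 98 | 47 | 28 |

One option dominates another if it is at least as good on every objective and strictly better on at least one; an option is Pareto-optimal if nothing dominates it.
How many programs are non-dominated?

D1: not dominated (best ranking).
D2: not dominated.
D3: dominated by D1 (duration 5≤5, ranking 6≤100, tuition 66≤70, stipend 18≥16).
D4: not dominated.
D5: not dominated (best stipend).
D6: dominated by D1 (duration 5≤5, ranking 6≤97, tuition 66≤69, stipend 18≥18).
D7: not dominated (best tuition).
D8: dominated by D7 (duration 3≤6, ranking 32≤44, tuition 18≤21, stipend 33≥16).
D9: not dominated.
Pareto-optimal: D1, D2, D4, D5, D7, D9 → 6.

6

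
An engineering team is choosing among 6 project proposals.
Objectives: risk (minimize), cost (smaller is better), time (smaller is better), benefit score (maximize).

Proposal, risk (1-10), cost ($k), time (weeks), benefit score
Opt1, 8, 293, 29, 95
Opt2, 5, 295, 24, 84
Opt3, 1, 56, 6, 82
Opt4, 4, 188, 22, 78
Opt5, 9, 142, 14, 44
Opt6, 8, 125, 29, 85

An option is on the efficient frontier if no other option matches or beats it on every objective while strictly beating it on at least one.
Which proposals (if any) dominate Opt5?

Opt3: risk 1≤9, cost 56≤142, time 6≤14, benefit score 82≥44 — dominates Opt5.
Others (Opt1, Opt2, Opt4, Opt6) are each worse than Opt5 on at least one objective.

Opt3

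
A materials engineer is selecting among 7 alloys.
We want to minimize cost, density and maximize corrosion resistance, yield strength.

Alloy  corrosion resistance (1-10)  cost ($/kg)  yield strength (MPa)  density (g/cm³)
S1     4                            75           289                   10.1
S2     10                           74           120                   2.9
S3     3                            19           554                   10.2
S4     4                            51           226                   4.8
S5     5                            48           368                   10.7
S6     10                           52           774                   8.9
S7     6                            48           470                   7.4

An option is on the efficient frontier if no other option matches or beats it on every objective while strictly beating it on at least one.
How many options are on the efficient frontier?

5

S1: dominated by S6 (corrosion resistance 10≥4, cost 52≤75, yield strength 774≥289, density 8.9≤10.1).
S2: not dominated (best density).
S3: not dominated (best cost).
S4: not dominated.
S5: dominated by S7 (corrosion resistance 6≥5, cost 48≤48, yield strength 470≥368, density 7.4≤10.7).
S6: not dominated (best yield strength).
S7: not dominated.
Pareto-optimal: S2, S3, S4, S6, S7 → 5.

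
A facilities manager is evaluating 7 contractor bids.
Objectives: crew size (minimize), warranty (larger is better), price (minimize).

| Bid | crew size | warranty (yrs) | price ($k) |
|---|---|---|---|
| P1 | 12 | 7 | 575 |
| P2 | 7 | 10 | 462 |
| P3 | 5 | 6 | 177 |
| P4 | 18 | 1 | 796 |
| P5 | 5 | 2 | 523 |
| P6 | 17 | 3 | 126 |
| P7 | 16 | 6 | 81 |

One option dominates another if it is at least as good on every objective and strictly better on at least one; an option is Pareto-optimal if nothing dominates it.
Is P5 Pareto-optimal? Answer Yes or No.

P3 vs P5: crew size 5≤5, warranty 6≥2, price 177≤523 — P3 is at least as good on every objective and strictly better on at least one, so P3 dominates P5.

No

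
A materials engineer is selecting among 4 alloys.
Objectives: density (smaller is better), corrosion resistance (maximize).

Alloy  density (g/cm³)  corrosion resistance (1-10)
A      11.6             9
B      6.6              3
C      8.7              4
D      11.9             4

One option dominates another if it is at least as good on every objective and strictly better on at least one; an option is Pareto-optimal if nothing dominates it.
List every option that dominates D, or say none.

A: density 11.6≤11.9, corrosion resistance 9≥4 — dominates D.
C: density 8.7≤11.9, corrosion resistance 4≥4 — dominates D.
Others (B) are each worse than D on at least one objective.

A, C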